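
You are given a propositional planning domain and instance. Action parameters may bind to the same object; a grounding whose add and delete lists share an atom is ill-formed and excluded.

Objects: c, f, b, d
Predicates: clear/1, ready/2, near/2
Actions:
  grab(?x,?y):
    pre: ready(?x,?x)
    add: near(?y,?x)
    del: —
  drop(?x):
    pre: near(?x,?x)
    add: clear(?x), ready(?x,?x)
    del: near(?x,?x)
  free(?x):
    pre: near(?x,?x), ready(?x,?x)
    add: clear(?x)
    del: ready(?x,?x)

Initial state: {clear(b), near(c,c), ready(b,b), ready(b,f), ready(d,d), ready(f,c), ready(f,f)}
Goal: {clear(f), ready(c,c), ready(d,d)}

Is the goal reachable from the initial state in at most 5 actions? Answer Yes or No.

1. grab(f,f)  →  {clear(b), near(c,c), near(f,f), ready(b,b), ready(b,f), ready(d,d), ready(f,c), ready(f,f)}
2. drop(c)  →  {clear(b), clear(c), near(f,f), ready(b,b), ready(b,f), ready(c,c), ready(d,d), ready(f,c), ready(f,f)}
3. drop(f)  →  {clear(b), clear(c), clear(f), ready(b,b), ready(b,f), ready(c,c), ready(d,d), ready(f,c), ready(f,f)}
optimal plan length = 3; 3 ≤ 5

Yes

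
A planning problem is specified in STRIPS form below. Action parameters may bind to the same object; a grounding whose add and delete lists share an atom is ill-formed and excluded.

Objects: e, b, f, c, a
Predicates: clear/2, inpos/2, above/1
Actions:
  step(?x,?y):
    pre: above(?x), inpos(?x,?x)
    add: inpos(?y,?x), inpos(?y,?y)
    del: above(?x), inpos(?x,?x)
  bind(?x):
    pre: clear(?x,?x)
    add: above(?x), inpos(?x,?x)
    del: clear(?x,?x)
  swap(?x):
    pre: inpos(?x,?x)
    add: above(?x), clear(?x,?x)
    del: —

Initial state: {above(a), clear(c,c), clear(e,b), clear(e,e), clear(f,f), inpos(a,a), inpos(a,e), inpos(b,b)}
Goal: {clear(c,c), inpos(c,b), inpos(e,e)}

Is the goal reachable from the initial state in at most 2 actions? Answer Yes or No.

1. step(a,e)  →  {clear(c,c), clear(e,b), clear(e,e), clear(f,f), inpos(a,e), inpos(b,b), inpos(e,a), inpos(e,e)}
2. swap(b)  →  {above(b), clear(b,b), clear(c,c), clear(e,b), clear(e,e), clear(f,f), inpos(a,e), inpos(b,b), inpos(e,a), inpos(e,e)}
3. step(b,c)  →  {clear(b,b), clear(c,c), clear(e,b), clear(e,e), clear(f,f), inpos(a,e), inpos(c,b), inpos(c,c), inpos(e,a), inpos(e,e)}
optimal plan length = 3; 3 > 2

No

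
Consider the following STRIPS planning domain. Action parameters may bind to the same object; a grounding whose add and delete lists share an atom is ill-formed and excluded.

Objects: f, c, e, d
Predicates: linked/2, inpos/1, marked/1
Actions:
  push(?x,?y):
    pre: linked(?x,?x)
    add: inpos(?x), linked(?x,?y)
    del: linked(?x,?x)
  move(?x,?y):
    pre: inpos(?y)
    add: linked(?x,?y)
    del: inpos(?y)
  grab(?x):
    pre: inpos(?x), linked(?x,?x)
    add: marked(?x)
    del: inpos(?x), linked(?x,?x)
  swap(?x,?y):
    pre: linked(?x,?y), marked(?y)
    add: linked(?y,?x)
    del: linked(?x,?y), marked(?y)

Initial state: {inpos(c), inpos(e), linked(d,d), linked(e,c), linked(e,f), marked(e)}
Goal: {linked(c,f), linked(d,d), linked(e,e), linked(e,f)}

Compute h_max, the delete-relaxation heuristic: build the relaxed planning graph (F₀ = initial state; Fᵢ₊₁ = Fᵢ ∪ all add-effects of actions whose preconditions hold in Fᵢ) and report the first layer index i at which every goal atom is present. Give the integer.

2

F0 = init (6 atoms)
F1 = F0 ∪ {inpos(d), linked(c,c), linked(c,e), linked(d,c), linked(d,e), linked(d,f), linked(e,e), linked(f,c), linked(f,e)}  (15 atoms)
F2 = F1 ∪ {linked(c,d), linked(c,f), linked(e,d), linked(f,d), marked(c), marked(d)}  (21 atoms)
goal ⊆ F2  ⇒  h_max = 2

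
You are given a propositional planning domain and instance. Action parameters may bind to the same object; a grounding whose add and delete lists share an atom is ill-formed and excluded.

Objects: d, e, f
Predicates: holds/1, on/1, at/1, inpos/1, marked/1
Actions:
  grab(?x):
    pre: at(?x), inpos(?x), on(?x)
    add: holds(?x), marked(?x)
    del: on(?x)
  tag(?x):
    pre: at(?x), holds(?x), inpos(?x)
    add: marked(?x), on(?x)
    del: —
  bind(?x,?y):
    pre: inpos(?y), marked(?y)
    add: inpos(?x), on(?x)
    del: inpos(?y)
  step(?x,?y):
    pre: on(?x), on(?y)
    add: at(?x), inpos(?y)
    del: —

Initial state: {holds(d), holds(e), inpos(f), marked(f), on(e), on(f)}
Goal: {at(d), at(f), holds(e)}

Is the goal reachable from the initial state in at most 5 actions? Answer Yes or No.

1. bind(d,f)  →  {holds(d), holds(e), inpos(d), marked(f), on(d), on(e), on(f)}
2. step(d,d)  →  {at(d), holds(d), holds(e), inpos(d), marked(f), on(d), on(e), on(f)}
3. step(f,d)  →  {at(d), at(f), holds(d), holds(e), inpos(d), marked(f), on(d), on(e), on(f)}
optimal plan length = 3; 3 ≤ 5

Yes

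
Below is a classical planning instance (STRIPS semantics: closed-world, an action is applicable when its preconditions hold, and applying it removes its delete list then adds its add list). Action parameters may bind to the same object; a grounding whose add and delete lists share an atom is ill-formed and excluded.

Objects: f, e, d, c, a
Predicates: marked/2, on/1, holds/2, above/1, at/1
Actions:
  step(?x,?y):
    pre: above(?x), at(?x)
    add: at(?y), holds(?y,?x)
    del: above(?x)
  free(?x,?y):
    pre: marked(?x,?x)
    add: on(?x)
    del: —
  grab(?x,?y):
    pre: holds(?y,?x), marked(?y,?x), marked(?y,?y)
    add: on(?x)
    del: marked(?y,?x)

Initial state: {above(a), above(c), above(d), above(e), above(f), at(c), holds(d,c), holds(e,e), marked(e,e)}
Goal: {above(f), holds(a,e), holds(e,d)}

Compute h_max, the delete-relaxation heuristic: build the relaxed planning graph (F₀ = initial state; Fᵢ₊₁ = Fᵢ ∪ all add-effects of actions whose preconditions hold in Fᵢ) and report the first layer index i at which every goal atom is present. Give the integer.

F0 = init (9 atoms)
F1 = F0 ∪ {at(a), at(d), at(e), at(f), holds(a,c), holds(c,c), holds(e,c), holds(f,c), on(e)}  (18 atoms)
F2 = F1 ∪ {holds(a,a), holds(a,d), holds(a,e), holds(a,f), holds(c,a), holds(c,d), holds(c,e), holds(c,f), holds(d,a), holds(d,d), holds(d,e), holds(d,f), holds(e,a), holds(e,d), holds(e,f), holds(f,a), holds(f,d), holds(f,e), holds(f,f)}  (37 atoms)
goal ⊆ F2  ⇒  h_max = 2

2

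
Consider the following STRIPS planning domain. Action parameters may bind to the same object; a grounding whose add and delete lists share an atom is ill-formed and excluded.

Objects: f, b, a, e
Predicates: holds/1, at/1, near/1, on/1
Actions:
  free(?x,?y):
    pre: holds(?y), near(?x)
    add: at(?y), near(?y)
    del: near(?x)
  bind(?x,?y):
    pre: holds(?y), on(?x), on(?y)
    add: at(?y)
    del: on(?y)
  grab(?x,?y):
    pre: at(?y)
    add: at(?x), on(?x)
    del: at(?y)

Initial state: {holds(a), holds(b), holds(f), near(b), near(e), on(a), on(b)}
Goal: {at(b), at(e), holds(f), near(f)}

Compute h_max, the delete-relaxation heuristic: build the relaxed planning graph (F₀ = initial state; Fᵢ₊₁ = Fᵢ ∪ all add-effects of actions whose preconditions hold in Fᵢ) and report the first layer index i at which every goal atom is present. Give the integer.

2

F0 = init (7 atoms)
F1 = F0 ∪ {at(a), at(b), at(f), near(a), near(f)}  (12 atoms)
F2 = F1 ∪ {at(e), on(e), on(f)}  (15 atoms)
goal ⊆ F2  ⇒  h_max = 2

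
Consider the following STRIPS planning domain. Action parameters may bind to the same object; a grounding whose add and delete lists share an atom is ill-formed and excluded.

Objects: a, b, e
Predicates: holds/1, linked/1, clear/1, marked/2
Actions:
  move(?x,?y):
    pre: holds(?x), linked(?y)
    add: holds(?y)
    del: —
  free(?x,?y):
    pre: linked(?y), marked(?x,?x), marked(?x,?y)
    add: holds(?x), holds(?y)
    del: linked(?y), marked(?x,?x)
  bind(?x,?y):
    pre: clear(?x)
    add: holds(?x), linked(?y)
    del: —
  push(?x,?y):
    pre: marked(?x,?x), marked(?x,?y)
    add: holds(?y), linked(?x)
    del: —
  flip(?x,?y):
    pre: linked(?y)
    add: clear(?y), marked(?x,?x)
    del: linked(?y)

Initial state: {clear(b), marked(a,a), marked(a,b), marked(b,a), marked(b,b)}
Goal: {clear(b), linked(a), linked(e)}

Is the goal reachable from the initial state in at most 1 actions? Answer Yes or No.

1. bind(b,a)  →  {clear(b), holds(b), linked(a), marked(a,a), marked(a,b), marked(b,a), marked(b,b)}
2. bind(b,e)  →  {clear(b), holds(b), linked(a), linked(e), marked(a,a), marked(a,b), marked(b,a), marked(b,b)}
optimal plan length = 2; 2 > 1

No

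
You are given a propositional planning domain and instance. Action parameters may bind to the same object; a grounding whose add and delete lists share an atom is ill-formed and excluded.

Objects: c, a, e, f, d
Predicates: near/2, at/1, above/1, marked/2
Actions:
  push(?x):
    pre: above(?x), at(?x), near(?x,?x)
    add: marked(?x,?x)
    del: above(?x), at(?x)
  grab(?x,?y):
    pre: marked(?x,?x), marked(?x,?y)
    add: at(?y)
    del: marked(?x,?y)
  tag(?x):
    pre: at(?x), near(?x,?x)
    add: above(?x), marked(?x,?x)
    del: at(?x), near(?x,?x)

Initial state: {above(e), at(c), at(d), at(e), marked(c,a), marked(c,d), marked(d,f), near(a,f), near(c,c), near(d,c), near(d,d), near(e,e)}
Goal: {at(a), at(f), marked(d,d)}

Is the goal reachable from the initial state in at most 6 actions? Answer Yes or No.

1. tag(c)  →  {above(c), above(e), at(d), at(e), marked(c,a), marked(c,c), marked(c,d), marked(d,f), near(a,f), near(d,c), near(d,d), near(e,e)}
2. grab(c,a)  →  {above(c), above(e), at(a), at(d), at(e), marked(c,c), marked(c,d), marked(d,f), near(a,f), near(d,c), near(d,d), near(e,e)}
3. tag(d)  →  {above(c), above(d), above(e), at(a), at(e), marked(c,c), marked(c,d), marked(d,d), marked(d,f), near(a,f), near(d,c), near(e,e)}
4. grab(d,f)  →  {above(c), above(d), above(e), at(a), at(e), at(f), marked(c,c), marked(c,d), marked(d,d), near(a,f), near(d,c), near(e,e)}
optimal plan length = 4; 4 ≤ 6

Yes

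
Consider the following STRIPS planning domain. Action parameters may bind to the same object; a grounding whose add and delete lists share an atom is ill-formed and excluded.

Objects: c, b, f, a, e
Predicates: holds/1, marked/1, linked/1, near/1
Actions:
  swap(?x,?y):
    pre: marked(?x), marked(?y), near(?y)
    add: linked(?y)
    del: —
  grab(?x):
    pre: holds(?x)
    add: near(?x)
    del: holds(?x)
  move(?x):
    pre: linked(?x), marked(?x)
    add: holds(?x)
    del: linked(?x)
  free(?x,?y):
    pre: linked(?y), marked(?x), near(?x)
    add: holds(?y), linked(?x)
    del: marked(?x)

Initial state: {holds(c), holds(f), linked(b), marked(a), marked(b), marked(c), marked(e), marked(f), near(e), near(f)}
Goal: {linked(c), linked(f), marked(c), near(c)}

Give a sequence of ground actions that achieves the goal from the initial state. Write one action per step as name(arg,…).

swap(c,f); grab(c); swap(c,c)

1. swap(c,f)  →  {holds(c), holds(f), linked(b), linked(f), marked(a), marked(b), marked(c), marked(e), marked(f), near(e), near(f)}
2. grab(c)  →  {holds(f), linked(b), linked(f), marked(a), marked(b), marked(c), marked(e), marked(f), near(c), near(e), near(f)}
3. swap(c,c)  →  {holds(f), linked(b), linked(c), linked(f), marked(a), marked(b), marked(c), marked(e), marked(f), near(c), near(e), near(f)}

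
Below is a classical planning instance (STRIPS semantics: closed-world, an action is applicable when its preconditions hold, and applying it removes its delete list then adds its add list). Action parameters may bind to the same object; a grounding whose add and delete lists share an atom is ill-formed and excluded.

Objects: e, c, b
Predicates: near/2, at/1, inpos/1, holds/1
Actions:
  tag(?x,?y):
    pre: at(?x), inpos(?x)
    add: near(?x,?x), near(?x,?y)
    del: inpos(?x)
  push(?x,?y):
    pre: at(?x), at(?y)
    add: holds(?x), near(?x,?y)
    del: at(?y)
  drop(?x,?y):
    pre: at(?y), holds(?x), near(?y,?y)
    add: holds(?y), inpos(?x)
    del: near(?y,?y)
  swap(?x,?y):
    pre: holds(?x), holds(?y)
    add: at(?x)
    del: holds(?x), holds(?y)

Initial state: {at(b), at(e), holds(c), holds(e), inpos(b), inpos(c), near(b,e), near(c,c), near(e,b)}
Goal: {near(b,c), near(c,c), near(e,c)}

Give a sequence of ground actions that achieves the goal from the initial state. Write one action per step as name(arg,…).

tag(b,c); drop(e,b); tag(e,c)

1. tag(b,c)  →  {at(b), at(e), holds(c), holds(e), inpos(c), near(b,b), near(b,c), near(b,e), near(c,c), near(e,b)}
2. drop(e,b)  →  {at(b), at(e), holds(b), holds(c), holds(e), inpos(c), inpos(e), near(b,c), near(b,e), near(c,c), near(e,b)}
3. tag(e,c)  →  {at(b), at(e), holds(b), holds(c), holds(e), inpos(c), near(b,c), near(b,e), near(c,c), near(e,b), near(e,c), near(e,e)}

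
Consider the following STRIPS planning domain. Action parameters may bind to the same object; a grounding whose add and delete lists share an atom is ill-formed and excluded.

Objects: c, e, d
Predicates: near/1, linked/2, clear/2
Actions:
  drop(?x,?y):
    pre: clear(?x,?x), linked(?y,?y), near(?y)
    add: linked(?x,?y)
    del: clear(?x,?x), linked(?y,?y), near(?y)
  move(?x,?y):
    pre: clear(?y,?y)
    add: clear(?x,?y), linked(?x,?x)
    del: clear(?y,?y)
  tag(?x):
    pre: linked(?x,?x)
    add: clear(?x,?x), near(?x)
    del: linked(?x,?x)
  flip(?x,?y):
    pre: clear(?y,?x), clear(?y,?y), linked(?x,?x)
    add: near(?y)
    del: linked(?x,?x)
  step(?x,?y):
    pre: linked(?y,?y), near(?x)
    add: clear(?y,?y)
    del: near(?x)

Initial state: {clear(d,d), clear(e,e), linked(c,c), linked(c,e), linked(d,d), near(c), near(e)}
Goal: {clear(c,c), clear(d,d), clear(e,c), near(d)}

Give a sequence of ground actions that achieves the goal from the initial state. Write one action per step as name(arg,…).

1. tag(d)  →  {clear(d,d), clear(e,e), linked(c,c), linked(c,e), near(c), near(d), near(e)}
2. step(c,c)  →  {clear(c,c), clear(d,d), clear(e,e), linked(c,c), linked(c,e), near(d), near(e)}
3. move(e,c)  →  {clear(d,d), clear(e,c), clear(e,e), linked(c,c), linked(c,e), linked(e,e), near(d), near(e)}
4. tag(c)  →  {clear(c,c), clear(d,d), clear(e,c), clear(e,e), linked(c,e), linked(e,e), near(c), near(d), near(e)}

tag(d); step(c,c); move(e,c); tag(c)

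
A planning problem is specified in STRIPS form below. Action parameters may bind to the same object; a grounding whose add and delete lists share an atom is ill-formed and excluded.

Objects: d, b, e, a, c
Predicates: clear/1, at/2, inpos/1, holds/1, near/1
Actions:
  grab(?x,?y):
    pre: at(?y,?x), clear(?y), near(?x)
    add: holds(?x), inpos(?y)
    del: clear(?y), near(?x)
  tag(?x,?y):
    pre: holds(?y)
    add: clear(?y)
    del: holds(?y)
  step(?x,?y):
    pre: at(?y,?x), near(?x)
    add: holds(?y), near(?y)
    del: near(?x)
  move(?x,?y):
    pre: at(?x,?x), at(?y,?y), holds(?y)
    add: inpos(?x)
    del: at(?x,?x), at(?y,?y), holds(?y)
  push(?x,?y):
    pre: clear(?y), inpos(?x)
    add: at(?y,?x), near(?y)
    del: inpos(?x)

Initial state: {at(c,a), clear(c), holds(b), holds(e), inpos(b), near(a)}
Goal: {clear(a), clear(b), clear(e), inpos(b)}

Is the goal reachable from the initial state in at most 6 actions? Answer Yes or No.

Yes

1. grab(a,c)  →  {at(c,a), holds(a), holds(b), holds(e), inpos(b), inpos(c)}
2. tag(d,b)  →  {at(c,a), clear(b), holds(a), holds(e), inpos(b), inpos(c)}
3. tag(d,e)  →  {at(c,a), clear(b), clear(e), holds(a), inpos(b), inpos(c)}
4. tag(d,a)  →  {at(c,a), clear(a), clear(b), clear(e), inpos(b), inpos(c)}
optimal plan length = 4; 4 ≤ 6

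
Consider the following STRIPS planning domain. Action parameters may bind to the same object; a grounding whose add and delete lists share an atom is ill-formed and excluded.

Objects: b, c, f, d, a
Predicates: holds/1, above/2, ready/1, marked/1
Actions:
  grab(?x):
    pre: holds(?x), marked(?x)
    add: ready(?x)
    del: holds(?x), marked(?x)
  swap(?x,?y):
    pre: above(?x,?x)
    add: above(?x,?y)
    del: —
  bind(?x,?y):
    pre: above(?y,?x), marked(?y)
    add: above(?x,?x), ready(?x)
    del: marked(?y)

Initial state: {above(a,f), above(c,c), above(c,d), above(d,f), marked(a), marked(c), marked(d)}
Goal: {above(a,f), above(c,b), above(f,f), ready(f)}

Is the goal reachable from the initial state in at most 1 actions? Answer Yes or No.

No

1. swap(c,b)  →  {above(a,f), above(c,b), above(c,c), above(c,d), above(d,f), marked(a), marked(c), marked(d)}
2. bind(f,d)  →  {above(a,f), above(c,b), above(c,c), above(c,d), above(d,f), above(f,f), marked(a), marked(c), ready(f)}
optimal plan length = 2; 2 > 1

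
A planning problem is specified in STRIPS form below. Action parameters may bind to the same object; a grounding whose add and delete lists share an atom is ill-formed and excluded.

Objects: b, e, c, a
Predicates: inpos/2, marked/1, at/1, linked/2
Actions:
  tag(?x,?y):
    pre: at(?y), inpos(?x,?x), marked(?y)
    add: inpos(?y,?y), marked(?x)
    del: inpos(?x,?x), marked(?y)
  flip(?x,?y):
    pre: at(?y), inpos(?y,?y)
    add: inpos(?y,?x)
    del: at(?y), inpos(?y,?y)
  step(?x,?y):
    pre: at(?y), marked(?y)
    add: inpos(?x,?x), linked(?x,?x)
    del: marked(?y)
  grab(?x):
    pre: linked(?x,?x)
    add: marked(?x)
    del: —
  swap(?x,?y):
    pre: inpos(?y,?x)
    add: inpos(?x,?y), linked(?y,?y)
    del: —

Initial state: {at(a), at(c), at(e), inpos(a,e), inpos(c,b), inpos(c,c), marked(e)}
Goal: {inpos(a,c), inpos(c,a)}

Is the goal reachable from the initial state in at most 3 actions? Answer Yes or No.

1. flip(a,c)  →  {at(a), at(e), inpos(a,e), inpos(c,a), inpos(c,b), marked(e)}
2. swap(a,c)  →  {at(a), at(e), inpos(a,c), inpos(a,e), inpos(c,a), inpos(c,b), linked(c,c), marked(e)}
optimal plan length = 2; 2 ≤ 3

Yes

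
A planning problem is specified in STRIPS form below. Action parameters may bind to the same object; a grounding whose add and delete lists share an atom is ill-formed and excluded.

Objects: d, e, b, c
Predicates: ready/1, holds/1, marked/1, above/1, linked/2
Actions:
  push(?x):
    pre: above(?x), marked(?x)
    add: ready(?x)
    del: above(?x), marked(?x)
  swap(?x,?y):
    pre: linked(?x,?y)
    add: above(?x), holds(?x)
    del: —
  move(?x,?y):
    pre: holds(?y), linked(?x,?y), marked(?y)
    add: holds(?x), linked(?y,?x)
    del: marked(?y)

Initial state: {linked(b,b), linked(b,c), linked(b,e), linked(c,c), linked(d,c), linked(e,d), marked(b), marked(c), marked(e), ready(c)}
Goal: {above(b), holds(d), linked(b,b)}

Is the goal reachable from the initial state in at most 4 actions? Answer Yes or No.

1. swap(d,c)  →  {above(d), holds(d), linked(b,b), linked(b,c), linked(b,e), linked(c,c), linked(d,c), linked(e,d), marked(b), marked(c), marked(e), ready(c)}
2. swap(b,e)  →  {above(b), above(d), holds(b), holds(d), linked(b,b), linked(b,c), linked(b,e), linked(c,c), linked(d,c), linked(e,d), marked(b), marked(c), marked(e), ready(c)}
optimal plan length = 2; 2 ≤ 4

Yes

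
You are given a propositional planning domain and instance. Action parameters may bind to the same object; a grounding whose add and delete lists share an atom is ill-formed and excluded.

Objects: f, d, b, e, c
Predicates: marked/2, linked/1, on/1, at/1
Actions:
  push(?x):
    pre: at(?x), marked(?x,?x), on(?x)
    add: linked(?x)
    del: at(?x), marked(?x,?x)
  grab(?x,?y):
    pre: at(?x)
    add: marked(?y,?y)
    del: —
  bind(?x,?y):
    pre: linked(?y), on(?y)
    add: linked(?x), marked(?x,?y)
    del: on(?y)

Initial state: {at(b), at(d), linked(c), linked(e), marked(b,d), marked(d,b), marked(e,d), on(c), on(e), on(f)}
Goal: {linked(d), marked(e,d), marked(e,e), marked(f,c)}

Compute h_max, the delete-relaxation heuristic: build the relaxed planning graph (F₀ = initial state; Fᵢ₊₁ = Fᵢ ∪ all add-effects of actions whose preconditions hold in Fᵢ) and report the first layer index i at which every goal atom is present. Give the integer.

1

F0 = init (10 atoms)
F1 = F0 ∪ {linked(b), linked(d), linked(f), marked(b,b), marked(b,c), marked(b,e), marked(c,c), marked(c,e), marked(d,c), marked(d,d), marked(d,e), marked(e,c), marked(e,e), marked(f,c), marked(f,e), marked(f,f)}  (26 atoms)
goal ⊆ F1  ⇒  h_max = 1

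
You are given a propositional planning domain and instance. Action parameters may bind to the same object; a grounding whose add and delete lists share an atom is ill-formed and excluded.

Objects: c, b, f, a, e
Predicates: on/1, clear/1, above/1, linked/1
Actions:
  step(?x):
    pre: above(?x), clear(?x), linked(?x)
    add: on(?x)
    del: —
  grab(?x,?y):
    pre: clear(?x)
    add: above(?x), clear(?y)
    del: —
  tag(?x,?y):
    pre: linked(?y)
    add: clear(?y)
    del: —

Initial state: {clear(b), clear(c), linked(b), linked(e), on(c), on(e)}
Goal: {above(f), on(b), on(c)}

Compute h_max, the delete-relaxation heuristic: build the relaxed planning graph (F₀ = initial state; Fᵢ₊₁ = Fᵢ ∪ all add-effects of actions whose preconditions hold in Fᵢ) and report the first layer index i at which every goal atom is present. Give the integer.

2

F0 = init (6 atoms)
F1 = F0 ∪ {above(b), above(c), clear(a), clear(e), clear(f)}  (11 atoms)
F2 = F1 ∪ {above(a), above(e), above(f), on(b)}  (15 atoms)
goal ⊆ F2  ⇒  h_max = 2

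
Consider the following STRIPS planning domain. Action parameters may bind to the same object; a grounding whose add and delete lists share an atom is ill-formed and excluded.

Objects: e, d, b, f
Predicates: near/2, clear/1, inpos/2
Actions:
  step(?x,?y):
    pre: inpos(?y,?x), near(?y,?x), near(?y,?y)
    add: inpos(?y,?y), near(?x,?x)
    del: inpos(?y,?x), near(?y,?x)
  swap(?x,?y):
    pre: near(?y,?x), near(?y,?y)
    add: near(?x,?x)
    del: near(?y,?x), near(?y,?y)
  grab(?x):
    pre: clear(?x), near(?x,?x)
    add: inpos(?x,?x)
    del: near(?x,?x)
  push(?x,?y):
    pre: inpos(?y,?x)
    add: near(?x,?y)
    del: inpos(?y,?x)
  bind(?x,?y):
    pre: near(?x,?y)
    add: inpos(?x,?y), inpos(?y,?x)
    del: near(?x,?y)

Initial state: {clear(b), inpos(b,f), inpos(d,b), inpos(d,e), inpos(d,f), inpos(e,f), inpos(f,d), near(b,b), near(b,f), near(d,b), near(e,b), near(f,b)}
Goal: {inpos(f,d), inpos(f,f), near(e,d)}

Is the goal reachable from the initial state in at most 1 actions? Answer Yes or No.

1. step(f,b)  →  {clear(b), inpos(b,b), inpos(d,b), inpos(d,e), inpos(d,f), inpos(e,f), inpos(f,d), near(b,b), near(d,b), near(e,b), near(f,b), near(f,f)}
2. push(e,d)  →  {clear(b), inpos(b,b), inpos(d,b), inpos(d,f), inpos(e,f), inpos(f,d), near(b,b), near(d,b), near(e,b), near(e,d), near(f,b), near(f,f)}
3. bind(f,f)  →  {clear(b), inpos(b,b), inpos(d,b), inpos(d,f), inpos(e,f), inpos(f,d), inpos(f,f), near(b,b), near(d,b), near(e,b), near(e,d), near(f,b)}
optimal plan length = 3; 3 > 1

No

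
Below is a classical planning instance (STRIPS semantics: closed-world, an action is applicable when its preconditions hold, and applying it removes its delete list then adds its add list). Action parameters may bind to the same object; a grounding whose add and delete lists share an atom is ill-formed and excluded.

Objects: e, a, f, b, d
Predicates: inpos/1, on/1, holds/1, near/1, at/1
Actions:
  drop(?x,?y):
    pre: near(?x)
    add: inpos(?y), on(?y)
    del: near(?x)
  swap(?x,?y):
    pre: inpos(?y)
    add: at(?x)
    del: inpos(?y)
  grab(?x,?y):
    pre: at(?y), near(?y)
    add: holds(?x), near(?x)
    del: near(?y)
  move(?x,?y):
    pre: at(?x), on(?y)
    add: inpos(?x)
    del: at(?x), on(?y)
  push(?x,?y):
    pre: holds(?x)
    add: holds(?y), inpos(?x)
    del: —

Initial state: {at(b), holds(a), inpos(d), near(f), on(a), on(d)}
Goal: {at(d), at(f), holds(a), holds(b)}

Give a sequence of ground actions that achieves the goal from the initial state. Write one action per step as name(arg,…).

1. swap(f,d)  →  {at(b), at(f), holds(a), near(f), on(a), on(d)}
2. push(a,b)  →  {at(b), at(f), holds(a), holds(b), inpos(a), near(f), on(a), on(d)}
3. swap(d,a)  →  {at(b), at(d), at(f), holds(a), holds(b), near(f), on(a), on(d)}

swap(f,d); push(a,b); swap(d,a)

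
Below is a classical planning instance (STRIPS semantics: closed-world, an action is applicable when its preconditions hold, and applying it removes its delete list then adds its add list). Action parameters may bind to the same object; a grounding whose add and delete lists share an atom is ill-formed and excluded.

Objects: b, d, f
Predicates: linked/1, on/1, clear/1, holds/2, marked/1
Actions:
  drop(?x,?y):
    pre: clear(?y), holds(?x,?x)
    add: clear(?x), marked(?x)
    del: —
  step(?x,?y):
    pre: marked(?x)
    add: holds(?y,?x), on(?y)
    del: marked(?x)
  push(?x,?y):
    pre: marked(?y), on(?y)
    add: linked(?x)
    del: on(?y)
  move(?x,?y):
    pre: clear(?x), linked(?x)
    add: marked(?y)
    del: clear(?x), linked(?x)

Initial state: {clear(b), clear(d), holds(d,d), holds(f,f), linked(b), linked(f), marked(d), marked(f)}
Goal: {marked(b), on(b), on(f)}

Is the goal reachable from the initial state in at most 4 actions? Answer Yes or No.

Yes

1. step(d,b)  →  {clear(b), clear(d), holds(b,d), holds(d,d), holds(f,f), linked(b), linked(f), marked(f), on(b)}
2. step(f,f)  →  {clear(b), clear(d), holds(b,d), holds(d,d), holds(f,f), linked(b), linked(f), on(b), on(f)}
3. move(b,b)  →  {clear(d), holds(b,d), holds(d,d), holds(f,f), linked(f), marked(b), on(b), on(f)}
optimal plan length = 3; 3 ≤ 4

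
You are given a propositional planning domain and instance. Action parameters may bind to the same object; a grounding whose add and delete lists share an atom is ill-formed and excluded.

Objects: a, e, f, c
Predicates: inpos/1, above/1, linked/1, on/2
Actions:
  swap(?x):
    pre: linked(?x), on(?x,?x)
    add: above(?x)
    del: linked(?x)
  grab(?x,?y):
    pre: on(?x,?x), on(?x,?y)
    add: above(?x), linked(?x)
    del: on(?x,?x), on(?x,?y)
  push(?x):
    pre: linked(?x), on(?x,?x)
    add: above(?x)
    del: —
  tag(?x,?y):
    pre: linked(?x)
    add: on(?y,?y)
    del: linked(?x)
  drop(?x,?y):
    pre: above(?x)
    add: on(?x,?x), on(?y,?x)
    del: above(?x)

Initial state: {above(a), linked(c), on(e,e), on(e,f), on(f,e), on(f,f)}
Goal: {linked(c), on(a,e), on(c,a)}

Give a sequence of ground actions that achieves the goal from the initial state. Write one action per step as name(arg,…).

1. grab(e,e)  →  {above(a), above(e), linked(c), linked(e), on(e,f), on(f,e), on(f,f)}
2. drop(a,c)  →  {above(e), linked(c), linked(e), on(a,a), on(c,a), on(e,f), on(f,e), on(f,f)}
3. drop(e,a)  →  {linked(c), linked(e), on(a,a), on(a,e), on(c,a), on(e,e), on(e,f), on(f,e), on(f,f)}

grab(e,e); drop(a,c); drop(e,a)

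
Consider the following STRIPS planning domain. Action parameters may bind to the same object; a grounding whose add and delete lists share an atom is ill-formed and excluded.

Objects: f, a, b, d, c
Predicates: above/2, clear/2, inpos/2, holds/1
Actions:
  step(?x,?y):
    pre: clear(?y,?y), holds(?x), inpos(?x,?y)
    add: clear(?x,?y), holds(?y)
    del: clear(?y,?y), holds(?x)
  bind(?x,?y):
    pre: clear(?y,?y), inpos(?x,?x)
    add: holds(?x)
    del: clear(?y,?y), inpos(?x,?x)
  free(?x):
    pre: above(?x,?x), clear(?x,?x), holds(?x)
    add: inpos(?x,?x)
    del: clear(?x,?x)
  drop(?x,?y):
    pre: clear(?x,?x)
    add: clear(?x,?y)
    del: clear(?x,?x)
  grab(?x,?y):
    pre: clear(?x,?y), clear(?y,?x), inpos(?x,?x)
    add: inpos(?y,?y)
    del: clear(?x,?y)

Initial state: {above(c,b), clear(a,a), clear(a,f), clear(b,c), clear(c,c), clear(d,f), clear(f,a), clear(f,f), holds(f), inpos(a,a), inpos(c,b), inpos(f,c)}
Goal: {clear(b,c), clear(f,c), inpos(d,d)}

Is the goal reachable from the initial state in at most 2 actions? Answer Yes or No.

1. step(f,c)  →  {above(c,b), clear(a,a), clear(a,f), clear(b,c), clear(d,f), clear(f,a), clear(f,c), clear(f,f), holds(c), inpos(a,a), inpos(c,b), inpos(f,c)}
2. drop(f,d)  →  {above(c,b), clear(a,a), clear(a,f), clear(b,c), clear(d,f), clear(f,a), clear(f,c), clear(f,d), holds(c), inpos(a,a), inpos(c,b), inpos(f,c)}
3. grab(a,f)  →  {above(c,b), clear(a,a), clear(b,c), clear(d,f), clear(f,a), clear(f,c), clear(f,d), holds(c), inpos(a,a), inpos(c,b), inpos(f,c), inpos(f,f)}
4. grab(f,d)  →  {above(c,b), clear(a,a), clear(b,c), clear(d,f), clear(f,a), clear(f,c), holds(c), inpos(a,a), inpos(c,b), inpos(d,d), inpos(f,c), inpos(f,f)}
optimal plan length = 4; 4 > 2

No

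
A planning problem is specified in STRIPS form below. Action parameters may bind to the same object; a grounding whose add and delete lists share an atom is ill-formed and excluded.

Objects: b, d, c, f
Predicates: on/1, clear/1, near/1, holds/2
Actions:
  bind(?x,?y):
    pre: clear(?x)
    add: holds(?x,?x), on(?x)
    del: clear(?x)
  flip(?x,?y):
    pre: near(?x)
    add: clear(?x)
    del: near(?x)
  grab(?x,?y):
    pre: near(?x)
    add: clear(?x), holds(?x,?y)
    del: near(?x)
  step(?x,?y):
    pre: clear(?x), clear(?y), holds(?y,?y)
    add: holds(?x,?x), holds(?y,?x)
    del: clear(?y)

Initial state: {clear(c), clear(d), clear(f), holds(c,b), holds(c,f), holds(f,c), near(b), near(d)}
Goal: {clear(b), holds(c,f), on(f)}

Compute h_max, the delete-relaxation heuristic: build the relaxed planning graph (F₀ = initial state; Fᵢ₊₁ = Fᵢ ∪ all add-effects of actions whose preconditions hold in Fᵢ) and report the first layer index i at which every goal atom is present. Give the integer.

1

F0 = init (8 atoms)
F1 = F0 ∪ {clear(b), holds(b,b), holds(b,c), holds(b,d), holds(b,f), holds(c,c), holds(d,b), holds(d,c), holds(d,d), holds(d,f), holds(f,f), on(c), on(d), on(f)}  (22 atoms)
goal ⊆ F1  ⇒  h_max = 1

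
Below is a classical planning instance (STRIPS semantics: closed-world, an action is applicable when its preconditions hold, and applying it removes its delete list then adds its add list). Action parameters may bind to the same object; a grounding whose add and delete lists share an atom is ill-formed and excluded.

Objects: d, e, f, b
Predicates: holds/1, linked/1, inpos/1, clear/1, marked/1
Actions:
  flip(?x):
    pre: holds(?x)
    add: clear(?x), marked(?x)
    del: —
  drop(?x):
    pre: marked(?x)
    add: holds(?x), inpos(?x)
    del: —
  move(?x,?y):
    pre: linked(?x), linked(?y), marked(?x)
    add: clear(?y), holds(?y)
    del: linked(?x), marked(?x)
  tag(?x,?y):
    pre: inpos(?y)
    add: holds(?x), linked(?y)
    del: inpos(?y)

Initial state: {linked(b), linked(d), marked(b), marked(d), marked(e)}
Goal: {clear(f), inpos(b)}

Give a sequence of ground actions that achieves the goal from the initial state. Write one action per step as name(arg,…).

1. drop(d)  →  {holds(d), inpos(d), linked(b), linked(d), marked(b), marked(d), marked(e)}
2. drop(b)  →  {holds(b), holds(d), inpos(b), inpos(d), linked(b), linked(d), marked(b), marked(d), marked(e)}
3. tag(f,d)  →  {holds(b), holds(d), holds(f), inpos(b), linked(b), linked(d), marked(b), marked(d), marked(e)}
4. flip(f)  →  {clear(f), holds(b), holds(d), holds(f), inpos(b), linked(b), linked(d), marked(b), marked(d), marked(e), marked(f)}

drop(d); drop(b); tag(f,d); flip(f)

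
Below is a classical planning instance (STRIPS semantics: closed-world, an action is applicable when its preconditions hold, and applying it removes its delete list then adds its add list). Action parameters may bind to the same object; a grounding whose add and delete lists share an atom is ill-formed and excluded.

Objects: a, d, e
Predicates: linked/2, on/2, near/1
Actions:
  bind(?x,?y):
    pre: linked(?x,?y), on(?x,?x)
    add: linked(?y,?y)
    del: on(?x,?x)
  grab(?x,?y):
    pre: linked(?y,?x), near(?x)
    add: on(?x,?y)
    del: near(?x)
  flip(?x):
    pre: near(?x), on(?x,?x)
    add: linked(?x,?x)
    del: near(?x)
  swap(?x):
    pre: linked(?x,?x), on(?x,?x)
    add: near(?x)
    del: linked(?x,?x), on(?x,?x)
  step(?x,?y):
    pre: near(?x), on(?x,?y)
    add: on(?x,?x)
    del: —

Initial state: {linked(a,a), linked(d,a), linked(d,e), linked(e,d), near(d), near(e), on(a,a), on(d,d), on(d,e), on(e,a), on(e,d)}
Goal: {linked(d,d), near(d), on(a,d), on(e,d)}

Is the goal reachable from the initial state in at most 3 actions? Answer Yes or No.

1. swap(a)  →  {linked(d,a), linked(d,e), linked(e,d), near(a), near(d), near(e), on(d,d), on(d,e), on(e,a), on(e,d)}
2. grab(a,d)  →  {linked(d,a), linked(d,e), linked(e,d), near(d), near(e), on(a,d), on(d,d), on(d,e), on(e,a), on(e,d)}
3. step(e,a)  →  {linked(d,a), linked(d,e), linked(e,d), near(d), near(e), on(a,d), on(d,d), on(d,e), on(e,a), on(e,d), on(e,e)}
4. bind(e,d)  →  {linked(d,a), linked(d,d), linked(d,e), linked(e,d), near(d), near(e), on(a,d), on(d,d), on(d,e), on(e,a), on(e,d)}
optimal plan length = 4; 4 > 3

No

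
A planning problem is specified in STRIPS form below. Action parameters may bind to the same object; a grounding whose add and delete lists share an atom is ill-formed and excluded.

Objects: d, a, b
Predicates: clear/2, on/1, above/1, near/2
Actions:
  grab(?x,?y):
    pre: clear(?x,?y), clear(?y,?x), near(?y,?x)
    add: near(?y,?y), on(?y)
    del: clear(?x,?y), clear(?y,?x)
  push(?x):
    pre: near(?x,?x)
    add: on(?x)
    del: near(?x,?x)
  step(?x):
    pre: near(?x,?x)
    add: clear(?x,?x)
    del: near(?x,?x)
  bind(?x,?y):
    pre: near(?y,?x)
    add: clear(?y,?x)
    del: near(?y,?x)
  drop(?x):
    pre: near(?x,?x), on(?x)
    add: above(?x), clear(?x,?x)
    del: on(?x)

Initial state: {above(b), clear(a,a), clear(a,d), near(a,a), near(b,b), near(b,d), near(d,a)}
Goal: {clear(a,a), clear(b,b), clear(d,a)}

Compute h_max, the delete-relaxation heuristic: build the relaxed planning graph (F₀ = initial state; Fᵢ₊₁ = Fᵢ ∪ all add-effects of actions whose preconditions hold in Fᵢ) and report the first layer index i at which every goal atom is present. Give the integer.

1

F0 = init (7 atoms)
F1 = F0 ∪ {clear(b,b), clear(b,d), clear(d,a), on(a), on(b)}  (12 atoms)
goal ⊆ F1  ⇒  h_max = 1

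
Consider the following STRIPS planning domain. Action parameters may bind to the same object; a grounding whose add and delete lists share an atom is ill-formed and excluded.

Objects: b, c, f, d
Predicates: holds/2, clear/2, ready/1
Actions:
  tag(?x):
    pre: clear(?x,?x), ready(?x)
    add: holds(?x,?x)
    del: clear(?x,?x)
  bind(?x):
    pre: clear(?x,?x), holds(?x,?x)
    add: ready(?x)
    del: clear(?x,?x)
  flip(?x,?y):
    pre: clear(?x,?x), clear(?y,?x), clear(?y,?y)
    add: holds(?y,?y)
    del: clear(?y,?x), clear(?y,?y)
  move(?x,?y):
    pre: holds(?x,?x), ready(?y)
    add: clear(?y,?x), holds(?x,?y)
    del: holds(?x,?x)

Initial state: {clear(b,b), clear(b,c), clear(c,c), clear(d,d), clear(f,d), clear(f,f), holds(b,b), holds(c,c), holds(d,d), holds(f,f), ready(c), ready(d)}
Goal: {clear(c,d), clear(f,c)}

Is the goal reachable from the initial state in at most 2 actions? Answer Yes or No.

1. bind(f)  →  {clear(b,b), clear(b,c), clear(c,c), clear(d,d), clear(f,d), holds(b,b), holds(c,c), holds(d,d), holds(f,f), ready(c), ready(d), ready(f)}
2. move(c,f)  →  {clear(b,b), clear(b,c), clear(c,c), clear(d,d), clear(f,c), clear(f,d), holds(b,b), holds(c,f), holds(d,d), holds(f,f), ready(c), ready(d), ready(f)}
3. move(d,c)  →  {clear(b,b), clear(b,c), clear(c,c), clear(c,d), clear(d,d), clear(f,c), clear(f,d), holds(b,b), holds(c,f), holds(d,c), holds(f,f), ready(c), ready(d), ready(f)}
optimal plan length = 3; 3 > 2

No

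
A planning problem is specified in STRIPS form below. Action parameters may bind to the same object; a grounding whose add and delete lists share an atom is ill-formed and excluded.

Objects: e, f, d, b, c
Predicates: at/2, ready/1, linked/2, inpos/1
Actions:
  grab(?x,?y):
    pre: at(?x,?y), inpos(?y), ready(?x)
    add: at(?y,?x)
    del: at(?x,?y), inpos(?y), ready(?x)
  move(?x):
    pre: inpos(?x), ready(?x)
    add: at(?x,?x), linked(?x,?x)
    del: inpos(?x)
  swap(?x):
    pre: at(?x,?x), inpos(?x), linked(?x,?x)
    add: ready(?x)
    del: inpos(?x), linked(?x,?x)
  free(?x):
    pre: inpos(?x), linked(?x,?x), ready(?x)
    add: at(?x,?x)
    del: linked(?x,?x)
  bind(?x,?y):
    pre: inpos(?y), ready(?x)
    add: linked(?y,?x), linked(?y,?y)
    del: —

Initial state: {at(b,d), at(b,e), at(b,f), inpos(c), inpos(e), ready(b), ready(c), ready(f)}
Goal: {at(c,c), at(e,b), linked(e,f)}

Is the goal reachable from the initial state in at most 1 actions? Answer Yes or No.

1. move(c)  →  {at(b,d), at(b,e), at(b,f), at(c,c), inpos(e), linked(c,c), ready(b), ready(c), ready(f)}
2. bind(f,e)  →  {at(b,d), at(b,e), at(b,f), at(c,c), inpos(e), linked(c,c), linked(e,e), linked(e,f), ready(b), ready(c), ready(f)}
3. grab(b,e)  →  {at(b,d), at(b,f), at(c,c), at(e,b), linked(c,c), linked(e,e), linked(e,f), ready(c), ready(f)}
optimal plan length = 3; 3 > 1

No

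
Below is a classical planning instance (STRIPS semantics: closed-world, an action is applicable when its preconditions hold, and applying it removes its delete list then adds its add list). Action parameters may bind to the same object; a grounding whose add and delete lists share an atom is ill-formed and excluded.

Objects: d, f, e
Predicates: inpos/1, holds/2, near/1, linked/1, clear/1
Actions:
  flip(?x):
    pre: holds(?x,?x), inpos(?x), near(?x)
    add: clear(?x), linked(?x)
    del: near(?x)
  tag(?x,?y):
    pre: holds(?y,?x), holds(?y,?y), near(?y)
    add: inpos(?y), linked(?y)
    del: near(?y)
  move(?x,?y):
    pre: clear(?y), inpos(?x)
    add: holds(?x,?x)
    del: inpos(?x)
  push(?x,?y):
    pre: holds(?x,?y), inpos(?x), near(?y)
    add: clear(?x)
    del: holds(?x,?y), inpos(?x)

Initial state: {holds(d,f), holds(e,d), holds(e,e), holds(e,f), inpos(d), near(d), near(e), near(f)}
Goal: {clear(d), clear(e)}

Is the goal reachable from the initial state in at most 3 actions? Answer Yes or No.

Yes

1. tag(d,e)  →  {holds(d,f), holds(e,d), holds(e,e), holds(e,f), inpos(d), inpos(e), linked(e), near(d), near(f)}
2. push(d,f)  →  {clear(d), holds(e,d), holds(e,e), holds(e,f), inpos(e), linked(e), near(d), near(f)}
3. push(e,d)  →  {clear(d), clear(e), holds(e,e), holds(e,f), linked(e), near(d), near(f)}
optimal plan length = 3; 3 ≤ 3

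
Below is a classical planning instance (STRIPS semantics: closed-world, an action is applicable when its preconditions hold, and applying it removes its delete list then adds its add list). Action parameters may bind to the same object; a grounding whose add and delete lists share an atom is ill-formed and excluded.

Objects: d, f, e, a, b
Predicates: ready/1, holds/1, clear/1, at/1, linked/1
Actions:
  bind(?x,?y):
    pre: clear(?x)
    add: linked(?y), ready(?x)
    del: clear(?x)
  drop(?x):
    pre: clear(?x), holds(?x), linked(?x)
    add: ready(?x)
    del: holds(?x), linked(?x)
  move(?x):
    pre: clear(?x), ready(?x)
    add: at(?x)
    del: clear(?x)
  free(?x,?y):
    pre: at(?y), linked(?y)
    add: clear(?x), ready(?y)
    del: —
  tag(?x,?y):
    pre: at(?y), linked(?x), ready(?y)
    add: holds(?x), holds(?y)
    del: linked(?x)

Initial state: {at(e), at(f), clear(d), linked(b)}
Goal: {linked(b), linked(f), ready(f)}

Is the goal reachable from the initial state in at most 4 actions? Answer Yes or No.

Yes

1. bind(d,f)  →  {at(e), at(f), linked(b), linked(f), ready(d)}
2. free(d,f)  →  {at(e), at(f), clear(d), linked(b), linked(f), ready(d), ready(f)}
optimal plan length = 2; 2 ≤ 4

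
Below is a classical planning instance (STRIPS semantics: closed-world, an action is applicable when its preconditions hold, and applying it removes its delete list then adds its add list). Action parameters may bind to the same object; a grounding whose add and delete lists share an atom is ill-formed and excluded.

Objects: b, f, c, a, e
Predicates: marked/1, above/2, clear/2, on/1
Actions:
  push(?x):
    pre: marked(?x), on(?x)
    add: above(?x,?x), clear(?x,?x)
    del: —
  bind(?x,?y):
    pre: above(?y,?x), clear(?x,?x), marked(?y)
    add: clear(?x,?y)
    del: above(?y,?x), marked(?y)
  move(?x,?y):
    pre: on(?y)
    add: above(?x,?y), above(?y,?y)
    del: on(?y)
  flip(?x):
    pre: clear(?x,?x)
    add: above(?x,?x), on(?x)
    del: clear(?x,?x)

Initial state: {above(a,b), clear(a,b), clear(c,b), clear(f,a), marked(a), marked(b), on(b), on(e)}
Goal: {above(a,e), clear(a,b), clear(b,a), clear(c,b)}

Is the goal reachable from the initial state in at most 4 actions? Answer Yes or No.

1. push(b)  →  {above(a,b), above(b,b), clear(a,b), clear(b,b), clear(c,b), clear(f,a), marked(a), marked(b), on(b), on(e)}
2. bind(b,a)  →  {above(b,b), clear(a,b), clear(b,a), clear(b,b), clear(c,b), clear(f,a), marked(b), on(b), on(e)}
3. move(a,e)  →  {above(a,e), above(b,b), above(e,e), clear(a,b), clear(b,a), clear(b,b), clear(c,b), clear(f,a), marked(b), on(b)}
optimal plan length = 3; 3 ≤ 4

Yes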